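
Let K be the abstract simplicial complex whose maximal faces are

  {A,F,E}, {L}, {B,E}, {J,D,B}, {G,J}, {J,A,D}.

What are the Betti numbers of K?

Take the total order A < B < D < E < F < G < J < L on the vertex set. Then K (dimension 2) consists of the simplices:

  0-simplices (8): A, B, D, E, F, G, J, L
  1-simplices (10): AD, AE, AF, AJ, BD, BE, BJ, DJ, EF, GJ
  2-simplices (3): ADJ, AEF, BDJ

giving chain groups C_0 ≅ Z^8, C_1 ≅ Z^10, C_2 ≅ Z^3.

The boundary map ∂_1: C_1 → C_0 is given by ∂[p,q] = [q] − [p].
This gives a 8×10 integer matrix of rank 6; reducing to Smith normal form yields diagonal entries (1,1,1,1,1,1).

∂_2: C_2 → C_1 maps a triangle to the signed sum of its edges. For instance
  ∂AEF = EF − AF + AE,
  ∂ADJ = DJ − AJ + AD.
As a 10×3 matrix over Z this has rank 3, with invariant factors (1,1,1).

Reading off H_k = ker ∂_k / im ∂_{k+1}:

  H_0: rank C_0 − rank ∂_1 = 8 − 6 = 2, and the invariant factors of ∂_1 are all 1, so H_0 = Z^2.
  H_1: rank ker ∂_1 − rank ∂_2 = (10 − 6) − 3 = 1, and the invariant factors of ∂_2 are all 1, so H_1 = Z.
  H_2: rank ker ∂_2 − rank ∂_3 = (3 − 3) − 0 = 0, and there is no ∂_3, so H_2 = 0.

As a check, the Euler characteristic is 8 − 10 + 3 = 1, which agrees with 2 − 1 + 0 = 1.

Hence the Betti numbers are b_0 = 2, b_1 = 1, b_2 = 0.

b_0 = 2, b_1 = 1, b_2 = 0.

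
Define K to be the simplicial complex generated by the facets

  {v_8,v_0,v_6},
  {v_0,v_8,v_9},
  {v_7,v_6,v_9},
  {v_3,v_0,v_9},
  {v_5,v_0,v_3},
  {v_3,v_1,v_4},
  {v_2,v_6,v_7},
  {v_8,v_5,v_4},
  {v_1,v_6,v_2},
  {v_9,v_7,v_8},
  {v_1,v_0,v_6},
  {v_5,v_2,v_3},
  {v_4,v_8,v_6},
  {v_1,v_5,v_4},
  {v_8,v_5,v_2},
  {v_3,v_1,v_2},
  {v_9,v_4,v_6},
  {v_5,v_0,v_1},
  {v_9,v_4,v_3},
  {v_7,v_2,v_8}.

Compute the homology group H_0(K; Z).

K has 10 vertices, 30 edges, 20 triangles.
rank ∂_0 = 0, rank ∂_1 = 9 ⇒ b_0 = 10 − 0 − 9 = 1; all invariant factors of ∂_1 are 1 so no torsion. So H_0 ≅ Z.

H_0 = Z.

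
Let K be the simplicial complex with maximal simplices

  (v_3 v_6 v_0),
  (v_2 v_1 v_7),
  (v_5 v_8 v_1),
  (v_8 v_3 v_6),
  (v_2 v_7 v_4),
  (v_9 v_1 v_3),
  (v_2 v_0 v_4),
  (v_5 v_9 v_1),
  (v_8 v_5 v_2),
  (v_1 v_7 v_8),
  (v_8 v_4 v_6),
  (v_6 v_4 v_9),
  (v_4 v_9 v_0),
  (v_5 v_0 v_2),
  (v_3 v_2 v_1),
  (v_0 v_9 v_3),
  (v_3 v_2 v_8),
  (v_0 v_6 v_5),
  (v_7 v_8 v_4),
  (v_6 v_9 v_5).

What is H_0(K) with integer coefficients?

We work with the vertex ordering v_0 < v_1 < v_2 < v_3 < v_4 < v_5 < v_6 < v_7 < v_8 < v_9. The simplices of K, each written with vertices in increasing order, are:

  0-simplices (10): [v_0], [v_1], [v_2], [v_3], [v_4], [v_5], [v_6], [v_7], [v_8], [v_9]
  1-simplices (30): (30 of them)
  2-simplices (20): (20 of them)

Hence C_0 ≅ Z^10, C_1 ≅ Z^30, C_2 ≅ Z^20.

The boundary map ∂_1: C_1 → C_0 is given by ∂[p,q] = [q] − [p]. For instance
  ∂[v_0,v_3] = [v_3] − [v_0].
The resulting 10×30 matrix has rank 9, and its Smith normal form has invariant factors (1,1,1,1,1,1,1,1,1).

Boundary ∂_2: C_2 → C_1 sends each 2-simplex [p,q,r] to [q,r] − [p,r] + [p,q]. For instance
  ∂[v_0,v_5,v_6] = [v_5,v_6] − [v_0,v_6] + [v_0,v_5],
  ∂[v_3,v_6,v_8] = [v_6,v_8] − [v_3,v_8] + [v_3,v_6].
As a 30×20 matrix over Z this has rank 20, with invariant factors (1,1,1,1,1,1,1,1,1,1,1,1,1,1,1,1,1,1,1,2).

Reading off H_k = ker ∂_k / im ∂_{k+1}:

  H_0: rank C_0 − rank ∂_1 = 10 − 9 = 1, and the invariant factors of ∂_1 are all 1, so H_0 ≅ Z.

(K is a triangulation of the Klein bottle.)

H_0 ≅ Z.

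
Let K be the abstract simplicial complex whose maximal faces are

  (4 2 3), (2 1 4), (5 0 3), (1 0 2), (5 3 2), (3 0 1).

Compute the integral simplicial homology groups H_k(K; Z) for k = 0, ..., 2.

Take the total order 0 < 1 < 2 < 3 < 4 < 5 on the vertex set. Then K (dimension 2) consists of the simplices:

  0-simplices (6): [0], [1], [2], [3], [4], [5]
  1-simplices (12): [0,1], [0,2], [0,3], [0,5], [1,2], [1,3], [1,4], [2,3], [2,4], [2,5], [3,4], [3,5]
  2-simplices (6): [0,1,2], [0,1,3], [0,3,5], [1,2,4], [2,3,4], [2,3,5]

Hence C_0 ≅ Z^6, C_1 ≅ Z^12, C_2 ≅ Z^6.

∂_1: C_1 → C_0 maps an edge to its endpoints' difference, ∂[p,q] = q − p.
The 6×12 boundary matrix has rank 5 and Smith normal form diag(1,1,1,1,1).

Boundary ∂_2: C_2 → C_1 maps a triangle to the signed sum of its edges. For instance
  ∂[2,3,4] = [3,4] − [2,4] + [2,3],
  ∂[0,1,2] = [1,2] − [0,2] + [0,1].
The 12×6 boundary matrix has rank 6 and Smith normal form diag(1,1,1,1,1,1).

Now H_k = ker ∂_k / im ∂_{k+1}, so:

  H_0: rank C_0 − rank ∂_1 = 6 − 5 = 1, and the invariant factors of ∂_1 are all 1, so H_0 = Z.
  H_1: rank ker ∂_1 − rank ∂_2 = (12 − 5) − 6 = 1, and the invariant factors of ∂_2 are all 1, so H_1 = Z.
  H_2: rank ker ∂_2 − rank ∂_3 = (6 − 6) − 0 = 0, and there is no ∂_3, so H_2 = 0.

H_0 = Z,  H_1 = Z,  H_2 = 0.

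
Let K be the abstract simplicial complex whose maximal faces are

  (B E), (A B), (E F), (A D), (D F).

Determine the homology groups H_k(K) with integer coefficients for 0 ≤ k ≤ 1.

Order the vertices as A < B < D < E < F. Listing each simplex with vertices in this order, K has dimension 1 with simplices:

  0-simplices (5): A, B, D, E, F
  1-simplices (5): AB, AD, BE, DF, EF

so the chain groups are C_0 ≅ Z^5, C_1 ≅ Z^5.

Boundary ∂_1: C_1 → C_0 maps an edge to its endpoints' difference, ∂[p,q] = q − p. For instance
  ∂EF = F − E.
As a 5×5 matrix over Z this has rank 4, with invariant factors (1,1,1,1).

From H_k ≅ ker(∂_k) / im(∂_{k+1}) we obtain:

  H_0: rank C_0 − rank ∂_1 = 5 − 4 = 1, and the invariant factors of ∂_1 are all 1, so H_0 = Z.
  H_1: rank ker ∂_1 − rank ∂_2 = (5 − 4) − 0 = 1, and there is no ∂_2, so H_1 = Z.

(K is a triangulation of the circle S^1.)

H_0 ≅ Z,  H_1 ≅ Z.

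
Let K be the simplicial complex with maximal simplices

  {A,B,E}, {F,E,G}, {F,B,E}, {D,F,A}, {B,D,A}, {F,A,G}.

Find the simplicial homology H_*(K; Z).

H_0 ≅ Z,  H_1 ≅ Z,  H_2 = 0.

Fix the vertex order A < B < D < E < F < G and write every simplex with vertices in increasing order. Then dim K = 2 and the simplices of K are:

  0-simplices (6): A, B, D, E, F, G
  1-simplices (12): AB, AD, AE, AF, AG, BD, BE, BF, DF, EF, EG, FG
  2-simplices (6): ABD, ABE, ADF, AFG, BEF, EFG

Hence C_0 ≅ Z^6, C_1 ≅ Z^12, C_2 ≅ Z^6.

The boundary map ∂_1: C_1 → C_0 maps an edge to its endpoints' difference, ∂[p,q] = q − p. For instance
  ∂DF = F − D.
This gives a 6×12 integer matrix of rank 5; reducing to Smith normal form yields diagonal entries (1,1,1,1,1).

∂_2: C_2 → C_1 maps a triangle to the signed sum of its edges. For instance
  ∂ABE = BE − AE + AB,
  ∂BEF = EF − BF + BE.
The 12×6 boundary matrix has rank 6 and Smith normal form diag(1,1,1,1,1,1).

From H_k ≅ ker(∂_k) / im(∂_{k+1}) we obtain:

  H_0: rank C_0 − rank ∂_1 = 6 − 5 = 1, and the invariant factors of ∂_1 are all 1, so H_0 = Z.
  H_1: rank ker ∂_1 − rank ∂_2 = (12 − 5) − 6 = 1, and the invariant factors of ∂_2 are all 1, so H_1 = Z.
  H_2: rank ker ∂_2 − rank ∂_3 = (6 − 6) − 0 = 0, and there is no ∂_3, so H_2 = 0.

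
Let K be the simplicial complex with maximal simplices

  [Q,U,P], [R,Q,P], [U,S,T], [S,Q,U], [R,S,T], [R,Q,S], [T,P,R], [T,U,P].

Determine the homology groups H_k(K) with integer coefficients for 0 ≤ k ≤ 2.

H_0 = Z,  H_1 = 0,  H_2 = Z.

Fix the vertex order P < Q < R < S < T < U and write every simplex with vertices in increasing order. Then dim K = 2 and the simplices of K are:

  0-simplices (6): P, Q, R, S, T, U
  1-simplices (12): PQ, PR, PT, PU, QR, QS, QU, RS, RT, ST, SU, TU
  2-simplices (8): PQR, PQU, PRT, PTU, QRS, QSU, RST, STU

so the chain groups are C_0 ≅ Z^6, C_1 ≅ Z^12, C_2 ≅ Z^8.

∂_1: C_1 → C_0 is given by ∂[p,q] = [q] − [p].
The resulting 6×12 matrix has rank 5, and its Smith normal form has invariant factors (1,1,1,1,1).

Boundary ∂_2: C_2 → C_1 acts by ∂[p,q,r] = [q,r] − [p,r] + [p,q]. For instance
  ∂PQU = QU − PU + PQ,
  ∂PQR = QR − PR + PQ.
The resulting 12×8 matrix has rank 7, and its Smith normal form has invariant factors (1,1,1,1,1,1,1).

Reading off H_k = ker ∂_k / im ∂_{k+1}:

  H_0: rank C_0 − rank ∂_1 = 6 − 5 = 1, and the invariant factors of ∂_1 are all 1, so H_0 ≅ Z.
  H_1: rank ker ∂_1 − rank ∂_2 = (12 − 5) − 7 = 0, and the invariant factors of ∂_2 are all 1, so H_1 ≅ 0.
  H_2: rank ker ∂_2 − rank ∂_3 = (8 − 7) − 0 = 1, and there is no ∂_3, so H_2 ≅ Z.

As a check, the Euler characteristic is 6 − 12 + 8 = 2, which agrees with 1 − 0 + 1 = 2.
(K is a triangulation of the 2-sphere S^2.)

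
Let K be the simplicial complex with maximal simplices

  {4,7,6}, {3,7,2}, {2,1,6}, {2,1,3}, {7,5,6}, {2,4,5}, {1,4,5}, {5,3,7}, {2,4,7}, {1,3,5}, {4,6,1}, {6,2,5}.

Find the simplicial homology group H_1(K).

We work with the vertex ordering 1 < 2 < 3 < 4 < 5 < 6 < 7. The simplices of K, each written with vertices in increasing order, are:

  0-simplices (7): [1], [2], [3], [4], [5], [6], [7]
  1-simplices (18): [1,2], [1,3], [1,4], [1,5], [1,6], [2,3], [2,4], [2,5], [2,6], [2,7], [3,5], [3,7], [4,5], [4,6], [4,7], [5,6], [5,7], [6,7]
  2-simplices (12): [1,2,3], [1,2,6], [1,3,5], [1,4,5], [1,4,6], [2,3,7], [2,4,5], [2,4,7], [2,5,6], [3,5,7], [4,6,7], [5,6,7]

so the chain groups are C_0 ≅ Z^7, C_1 ≅ Z^18, C_2 ≅ Z^12.

The boundary map ∂_1: C_1 → C_0 sends each edge [p,q] (with p < q) to q − p.
The 7×18 boundary matrix has rank 6 and Smith normal form diag(1,1,1,1,1,1).

The boundary map ∂_2: C_2 → C_1 maps a triangle to the signed sum of its edges. For instance
  ∂[3,5,7] = [5,7] − [3,7] + [3,5],
  ∂[1,4,6] = [4,6] − [1,6] + [1,4].
The 18×12 boundary matrix has rank 12 and Smith normal form diag(1,1,1,1,1,1,1,1,1,1,1,2).

From H_k ≅ ker(∂_k) / im(∂_{k+1}) we obtain:

  H_1: rank ker ∂_1 − rank ∂_2 = (18 − 6) − 12 = 0, and ∂_2 has invariant factor 2 > 1, so H_1 ≅ Z/2Z.

H_1 = Z/2Z.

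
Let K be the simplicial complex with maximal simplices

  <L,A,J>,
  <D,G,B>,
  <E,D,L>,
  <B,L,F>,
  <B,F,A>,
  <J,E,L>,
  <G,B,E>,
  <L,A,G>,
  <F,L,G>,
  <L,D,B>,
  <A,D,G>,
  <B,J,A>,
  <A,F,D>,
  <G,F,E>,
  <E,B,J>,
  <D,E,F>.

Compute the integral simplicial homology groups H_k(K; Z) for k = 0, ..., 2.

H_0 = Z,  H_1 = Z^2,  H_2 = Z.

We work with the vertex ordering A < B < D < E < F < G < J < L. The simplices of K, each written with vertices in increasing order, are:

  0-simplices (8): A, B, D, E, F, G, J, L
  1-simplices (24): AB, AD, AF, AG, AJ, AL, BD, BE, BF, BG, BJ, BL, DE, DF, DG, DL, EF, EG, EJ, EL, FG, FL, GL, JL
  2-simplices (16): ABF, ABJ, ADF, ADG, AGL, AJL, BDG, BDL, BEG, BEJ, BFL, DEF, DEL, EFG, EJL, FGL

so the chain groups are C_0 ≅ Z^8, C_1 ≅ Z^24, C_2 ≅ Z^16.

The boundary map ∂_1: C_1 → C_0 sends each edge [p,q] (with p < q) to q − p.
This gives a 8×24 integer matrix of rank 7; reducing to Smith normal form yields diagonal entries (1,1,1,1,1,1,1).

The boundary map ∂_2: C_2 → C_1 maps a triangle to the signed sum of its edges. For instance
  ∂BDL = DL − BL + BD,
  ∂BFL = FL − BL + BF.
This gives a 24×16 integer matrix of rank 15; reducing to Smith normal form yields diagonal entries (1,1,1,1,1,1,1,1,1,1,1,1,1,1,1).

Now H_k = ker ∂_k / im ∂_{k+1}, so:

  H_0: rank C_0 − rank ∂_1 = 8 − 7 = 1, and the invariant factors of ∂_1 are all 1, so H_0 ≅ Z.
  H_1: rank ker ∂_1 − rank ∂_2 = (24 − 7) − 15 = 2, and the invariant factors of ∂_2 are all 1, so H_1 ≅ Z^2.
  H_2: rank ker ∂_2 − rank ∂_3 = (16 − 15) − 0 = 1, and there is no ∂_3, so H_2 ≅ Z.

As a check, the Euler characteristic is 8 − 24 + 16 = 0, which agrees with 1 − 2 + 1 = 0.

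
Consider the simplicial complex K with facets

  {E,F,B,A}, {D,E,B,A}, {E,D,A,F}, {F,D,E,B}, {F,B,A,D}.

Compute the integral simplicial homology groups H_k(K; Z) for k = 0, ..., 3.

H_0 = Z,  H_1 = 0,  H_2 = 0,  H_3 = Z.

K has 5 vertices, 10 edges, 10 triangles, 5 3-simplices.
rank ∂_0 = 0, rank ∂_1 = 4 ⇒ b_0 = 5 − 0 − 4 = 1; all invariant factors of ∂_1 are 1 so no torsion. So H_0 ≅ Z.
rank ∂_1 = 4, rank ∂_2 = 6 ⇒ b_1 = 10 − 4 − 6 = 0; all invariant factors of ∂_2 are 1 so no torsion. So H_1 ≅ 0.
rank ∂_2 = 6, rank ∂_3 = 4 ⇒ b_2 = 10 − 6 − 4 = 0; all invariant factors of ∂_3 are 1 so no torsion. So H_2 ≅ 0.
rank ∂_3 = 4, rank ∂_4 = 0 ⇒ b_3 = 5 − 4 − 0 = 1. So H_3 ≅ Z.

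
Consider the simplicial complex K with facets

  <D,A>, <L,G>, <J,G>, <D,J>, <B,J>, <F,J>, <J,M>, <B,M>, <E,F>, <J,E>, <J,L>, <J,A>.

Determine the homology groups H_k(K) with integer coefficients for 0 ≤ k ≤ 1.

Fix the vertex order A < B < D < E < F < G < J < L < M and write every simplex with vertices in increasing order. Then dim K = 1 and the simplices of K are:

  0-simplices (9): A, B, D, E, F, G, J, L, M
  1-simplices (12): AD, AJ, BJ, BM, DJ, EF, EJ, FJ, GJ, GL, JL, JM

giving chain groups C_0 ≅ Z^9, C_1 ≅ Z^12.

The boundary map ∂_1: C_1 → C_0 maps an edge to its endpoints' difference, ∂[p,q] = q − p. For instance
  ∂AJ = J − A.
This gives a 9×12 integer matrix of rank 8; reducing to Smith normal form yields diagonal entries (1,1,1,1,1,1,1,1).

Now H_k = ker ∂_k / im ∂_{k+1}, so:

  H_0: rank C_0 − rank ∂_1 = 9 − 8 = 1, and the invariant factors of ∂_1 are all 1, so H_0 ≅ Z.
  H_1: rank ker ∂_1 − rank ∂_2 = (12 − 8) − 0 = 4, and there is no ∂_2, so H_1 ≅ Z^4.

As a check, the Euler characteristic is 9 − 12 = -3, which agrees with 1 − 4 = -3.
(K is a triangulation of a wedge of 4 circles.)

H_0 = Z,  H_1 = Z^4.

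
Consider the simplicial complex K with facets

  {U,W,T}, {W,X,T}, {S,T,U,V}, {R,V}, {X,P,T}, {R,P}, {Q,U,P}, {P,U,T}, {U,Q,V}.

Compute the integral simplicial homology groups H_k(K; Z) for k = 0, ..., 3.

H_0 ≅ Z,  H_1 ≅ Z,  H_2 = 0,  H_3 = 0.

Fix the vertex order P < Q < R < S < T < U < V < W < X and write every simplex with vertices in increasing order. Then dim K = 3 and the simplices of K are:

  0-simplices (9): P, Q, R, S, T, U, V, W, X
  1-simplices (18): PQ, PR, PT, PU, PX, QU, QV, RV, ST, SU, SV, TU, TV, TW, TX, UV, UW, WX
  2-simplices (10): PQU, PTU, PTX, QUV, STU, STV, SUV, TUV, TUW, TWX
  3-simplices (1): STUV

Hence C_0 ≅ Z^9, C_1 ≅ Z^18, C_2 ≅ Z^10, C_3 ≅ Z^1.

Boundary ∂_1: C_1 → C_0 sends each edge [p,q] (with p < q) to q − p.
This gives a 9×18 integer matrix of rank 8; reducing to Smith normal form yields diagonal entries (1,1,1,1,1,1,1,1).

∂_2: C_2 → C_1 sends each 2-simplex [p,q,r] to [q,r] − [p,r] + [p,q]. For instance
  ∂SUV = UV − SV + SU,
  ∂STV = TV − SV + ST.
This gives a 18×10 integer matrix of rank 9; reducing to Smith normal form yields diagonal entries (1,1,1,1,1,1,1,1,1).

∂_3: C_3 → C_2 sends each 3-simplex σ to the alternating sum Σ_i (−1)^i (σ with its i-th vertex removed). For instance
  ∂STUV = TUV − SUV + STV − STU.
This gives a 10×1 integer matrix of rank 1; reducing to Smith normal form yields diagonal entries (1).

From H_k ≅ ker(∂_k) / im(∂_{k+1}) we obtain:

  H_0: rank C_0 − rank ∂_1 = 9 − 8 = 1, and the invariant factors of ∂_1 are all 1, so H_0 ≅ Z.
  H_1: rank ker ∂_1 − rank ∂_2 = (18 − 8) − 9 = 1, and the invariant factors of ∂_2 are all 1, so H_1 ≅ Z.
  H_2: rank ker ∂_2 − rank ∂_3 = (10 − 9) − 1 = 0, and the invariant factors of ∂_3 are all 1, so H_2 ≅ 0.
  H_3: rank ker ∂_3 − rank ∂_4 = (1 − 1) − 0 = 0, and there is no ∂_4, so H_3 ≅ 0.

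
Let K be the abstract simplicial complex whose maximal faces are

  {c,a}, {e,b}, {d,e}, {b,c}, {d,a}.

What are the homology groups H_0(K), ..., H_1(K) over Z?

H_0 ≅ Z,  H_1 ≅ Z.

K has 5 vertices, 5 edges.
rank ∂_0 = 0, rank ∂_1 = 4 ⇒ b_0 = 5 − 0 − 4 = 1; all invariant factors of ∂_1 are 1 so no torsion. So H_0 ≅ Z.
rank ∂_1 = 4, rank ∂_2 = 0 ⇒ b_1 = 5 − 4 − 0 = 1. So H_1 ≅ Z.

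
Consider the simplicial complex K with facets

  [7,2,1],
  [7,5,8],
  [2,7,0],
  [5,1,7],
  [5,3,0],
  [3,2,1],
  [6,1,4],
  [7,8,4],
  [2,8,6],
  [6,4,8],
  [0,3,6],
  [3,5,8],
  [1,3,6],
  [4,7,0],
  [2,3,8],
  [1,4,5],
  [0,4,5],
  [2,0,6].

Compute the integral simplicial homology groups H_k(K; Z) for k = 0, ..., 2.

Order the vertices as 0 < 1 < 2 < 3 < 4 < 5 < 6 < 7 < 8. Listing each simplex with vertices in this order, K has dimension 2 with simplices:

  0-simplices (9): [0], [1], [2], [3], [4], [5], [6], [7], [8]
  1-simplices (27): (27 of them)
  2-simplices (18): [0,2,6], [0,2,7], [0,3,5], [0,3,6], [0,4,5], [0,4,7], [1,2,3], [1,2,7], [1,3,6], [1,4,5], [1,4,6], [1,5,7], [2,3,8], [2,6,8], [3,5,8], [4,6,8], [4,7,8], [5,7,8]

giving chain groups C_0 ≅ Z^9, C_1 ≅ Z^27, C_2 ≅ Z^18.

Boundary ∂_1: C_1 → C_0 sends each edge [p,q] (with p < q) to q − p.
The resulting 9×27 matrix has rank 8, and its Smith normal form has invariant factors (1,1,1,1,1,1,1,1).

Boundary ∂_2: C_2 → C_1 sends each 2-simplex [p,q,r] to [q,r] − [p,r] + [p,q]. For instance
  ∂[4,6,8] = [6,8] − [4,8] + [4,6],
  ∂[1,3,6] = [3,6] − [1,6] + [1,3].
The resulting 27×18 matrix has rank 18, and its Smith normal form has invariant factors (1,1,1,1,1,1,1,1,1,1,1,1,1,1,1,1,1,2).

From H_k ≅ ker(∂_k) / im(∂_{k+1}) we obtain:

  H_0: rank C_0 − rank ∂_1 = 9 − 8 = 1, and the invariant factors of ∂_1 are all 1, so H_0 = Z.
  H_1: rank ker ∂_1 − rank ∂_2 = (27 − 8) − 18 = 1, and ∂_2 has invariant factor 2 > 1, so H_1 = Z ⊕ Z/2Z.
  H_2: rank ker ∂_2 − rank ∂_3 = (18 − 18) − 0 = 0, and there is no ∂_3, so H_2 = 0.

As a check, the Euler characteristic is 9 − 27 + 18 = 0, which agrees with 1 − 1 + 0 = 0.

H_0 = Z,  H_1 = Z ⊕ Z/2Z,  H_2 = 0.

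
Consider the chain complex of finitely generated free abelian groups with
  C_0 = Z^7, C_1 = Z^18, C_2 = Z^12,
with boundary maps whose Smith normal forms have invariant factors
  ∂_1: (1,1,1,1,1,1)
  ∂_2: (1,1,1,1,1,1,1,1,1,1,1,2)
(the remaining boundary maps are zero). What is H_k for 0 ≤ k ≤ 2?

H_0: b_0 = 7 − 0 − 6 = 1; torsion from ∂_1 factors > 1: none. So H_0 = Z.
H_1: b_1 = 18 − 6 − 12 = 0; torsion from ∂_2 factors > 1: [2]. So H_1 = Z_2.
H_2: b_2 = 12 − 12 − 0 = 0; torsion from ∂_3 factors > 1: none. So H_2 = 0.

H_0 = Z,  H_1 = Z_2,  H_2 = 0.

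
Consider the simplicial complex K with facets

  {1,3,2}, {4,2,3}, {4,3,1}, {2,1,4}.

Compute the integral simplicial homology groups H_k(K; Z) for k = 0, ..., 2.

H_0 = Z,  H_1 = 0,  H_2 = Z.

Order the vertices as 1 < 2 < 3 < 4. Listing each simplex with vertices in this order, K has dimension 2 with simplices:

  0-simplices (4): [1], [2], [3], [4]
  1-simplices (6): [1,2], [1,3], [1,4], [2,3], [2,4], [3,4]
  2-simplices (4): [1,2,3], [1,2,4], [1,3,4], [2,3,4]

so the chain groups are C_0 ≅ Z^4, C_1 ≅ Z^6, C_2 ≅ Z^4.

Boundary ∂_1: C_1 → C_0 is given by ∂[p,q] = [q] − [p]. For instance
  ∂[2,3] = [3] − [2].
The resulting 4×6 matrix has rank 3, and its Smith normal form has invariant factors (1,1,1).

∂_2: C_2 → C_1 maps a triangle to the signed sum of its edges. For instance
  ∂[1,3,4] = [3,4] − [1,4] + [1,3],
  ∂[1,2,4] = [2,4] − [1,4] + [1,2].
This gives a 6×4 integer matrix of rank 3; reducing to Smith normal form yields diagonal entries (1,1,1).

Computing H_k = (kernel of ∂_k) / (image of ∂_{k+1}):

  H_0: rank C_0 − rank ∂_1 = 4 − 3 = 1, and the invariant factors of ∂_1 are all 1, so H_0 ≅ Z.
  H_1: rank ker ∂_1 − rank ∂_2 = (6 − 3) − 3 = 0, and the invariant factors of ∂_2 are all 1, so H_1 ≅ 0.
  H_2: rank ker ∂_2 − rank ∂_3 = (4 − 3) − 0 = 1, and there is no ∂_3, so H_2 ≅ Z.

As a check, the Euler characteristic is 4 − 6 + 4 = 2, which agrees with 1 − 0 + 1 = 2.
(K is a triangulation of the 2-sphere S^2.)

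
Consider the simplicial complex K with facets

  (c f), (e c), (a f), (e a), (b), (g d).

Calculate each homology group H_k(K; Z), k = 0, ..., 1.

Fix the vertex order a < b < c < d < e < f < g and write every simplex with vertices in increasing order. Then dim K = 1 and the simplices of K are:

  0-simplices (7): a, b, c, d, e, f, g
  1-simplices (5): ae, af, ce, cf, dg

giving chain groups C_0 ≅ Z^7, C_1 ≅ Z^5.

Boundary ∂_1: C_1 → C_0 is given by ∂[p,q] = [q] − [p]. For instance
  ∂ce = e − c.
This gives a 7×5 integer matrix of rank 4; reducing to Smith normal form yields diagonal entries (1,1,1,1).

Reading off H_k = ker ∂_k / im ∂_{k+1}:

  H_0: rank C_0 − rank ∂_1 = 7 − 4 = 3, and the invariant factors of ∂_1 are all 1, so H_0 ≅ Z^3.
  H_1: rank ker ∂_1 − rank ∂_2 = (5 − 4) − 0 = 1, and there is no ∂_2, so H_1 ≅ Z.

H_0 ≅ Z^3,  H_1 ≅ Z.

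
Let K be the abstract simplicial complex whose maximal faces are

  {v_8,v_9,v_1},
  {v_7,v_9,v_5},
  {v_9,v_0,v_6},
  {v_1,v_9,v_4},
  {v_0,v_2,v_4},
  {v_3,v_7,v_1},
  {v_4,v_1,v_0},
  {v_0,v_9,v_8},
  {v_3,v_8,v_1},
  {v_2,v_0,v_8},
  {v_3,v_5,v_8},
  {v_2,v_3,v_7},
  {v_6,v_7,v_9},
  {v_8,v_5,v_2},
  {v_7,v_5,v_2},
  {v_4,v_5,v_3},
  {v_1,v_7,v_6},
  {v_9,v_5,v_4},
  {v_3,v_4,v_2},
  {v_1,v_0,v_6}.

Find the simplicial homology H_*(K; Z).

H_0 ≅ Z,  H_1 ≅ Z ⊕ Z/2,  H_2 = 0.

We work with the vertex ordering v_0 < v_1 < v_2 < v_3 < v_4 < v_5 < v_6 < v_7 < v_8 < v_9. The simplices of K, each written with vertices in increasing order, are:

  0-simplices (10): [v_0], [v_1], [v_2], [v_3], [v_4], [v_5], [v_6], [v_7], [v_8], [v_9]
  1-simplices (30): (30 of them)
  2-simplices (20): (20 of them)

Hence C_0 ≅ Z^10, C_1 ≅ Z^30, C_2 ≅ Z^20.

The boundary map ∂_1: C_1 → C_0 maps an edge to its endpoints' difference, ∂[p,q] = q − p.
This gives a 10×30 integer matrix of rank 9; reducing to Smith normal form yields diagonal entries (1,1,1,1,1,1,1,1,1).

Boundary ∂_2: C_2 → C_1 acts by ∂[p,q,r] = [q,r] − [p,r] + [p,q]. For instance
  ∂[v_2,v_5,v_7] = [v_5,v_7] − [v_2,v_7] + [v_2,v_5],
  ∂[v_1,v_3,v_7] = [v_3,v_7] − [v_1,v_7] + [v_1,v_3].
The resulting 30×20 matrix has rank 20, and its Smith normal form has invariant factors (1,1,1,1,1,1,1,1,1,1,1,1,1,1,1,1,1,1,1,2).

Computing H_k = (kernel of ∂_k) / (image of ∂_{k+1}):

  H_0: rank C_0 − rank ∂_1 = 10 − 9 = 1, and the invariant factors of ∂_1 are all 1, so H_0 ≅ Z.
  H_1: rank ker ∂_1 − rank ∂_2 = (30 − 9) − 20 = 1, and ∂_2 has invariant factor 2 > 1, so H_1 ≅ Z ⊕ Z/2.
  H_2: rank ker ∂_2 − rank ∂_3 = (20 − 20) − 0 = 0, and there is no ∂_3, so H_2 ≅ 0.

(K is a triangulation of the Klein bottle.)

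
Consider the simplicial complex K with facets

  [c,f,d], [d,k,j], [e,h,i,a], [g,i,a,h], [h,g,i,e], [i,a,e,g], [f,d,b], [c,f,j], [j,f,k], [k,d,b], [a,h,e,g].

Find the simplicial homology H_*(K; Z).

H_0 ≅ Z^2,  H_1 ≅ Z,  H_2 = 0,  H_3 ≅ Z.

We work with the vertex ordering a < b < c < d < e < f < g < h < i < j < k. The simplices of K, each written with vertices in increasing order, are:

  0-simplices (11): a, b, c, d, e, f, g, h, i, j, k
  1-simplices (22): ae, ag, ah, ai, bd, bf, bk, cd, cf, cj, df, dj, dk, eg, eh, ei, fj, fk, gh, gi, hi, jk
  2-simplices (16): aeg, aeh, aei, agh, agi, ahi, bdf, bdk, cdf, cfj, djk, egh, egi, ehi, fjk, ghi
  3-simplices (5): aegh, aegi, aehi, aghi, eghi

giving chain groups C_0 ≅ Z^11, C_1 ≅ Z^22, C_2 ≅ Z^16, C_3 ≅ Z^5.

Boundary ∂_1: C_1 → C_0 maps an edge to its endpoints' difference, ∂[p,q] = q − p.
The 11×22 boundary matrix has rank 9 and Smith normal form diag(1,1,1,1,1,1,1,1,1).

∂_2: C_2 → C_1 sends each 2-simplex [p,q,r] to [q,r] − [p,r] + [p,q]. For instance
  ∂aei = ei − ai + ae,
  ∂ahi = hi − ai + ah.
This gives a 22×16 integer matrix of rank 12; reducing to Smith normal form yields diagonal entries (1,1,1,1,1,1,1,1,1,1,1,1).

The boundary map ∂_3: C_3 → C_2 sends each 3-simplex σ to the alternating sum Σ_i (−1)^i (σ with its i-th vertex removed). For instance
  ∂aehi = ehi − ahi + aei − aeh,
  ∂aegh = egh − agh + aeh − aeg.
The 16×5 boundary matrix has rank 4 and Smith normal form diag(1,1,1,1).

From H_k ≅ ker(∂_k) / im(∂_{k+1}) we obtain:

  H_0: rank C_0 − rank ∂_1 = 11 − 9 = 2, and the invariant factors of ∂_1 are all 1, so H_0 = Z^2.
  H_1: rank ker ∂_1 − rank ∂_2 = (22 − 9) − 12 = 1, and the invariant factors of ∂_2 are all 1, so H_1 = Z.
  H_2: rank ker ∂_2 − rank ∂_3 = (16 − 12) − 4 = 0, and the invariant factors of ∂_3 are all 1, so H_2 = 0.
  H_3: rank ker ∂_3 − rank ∂_4 = (5 − 4) − 0 = 1, and there is no ∂_4, so H_3 = Z.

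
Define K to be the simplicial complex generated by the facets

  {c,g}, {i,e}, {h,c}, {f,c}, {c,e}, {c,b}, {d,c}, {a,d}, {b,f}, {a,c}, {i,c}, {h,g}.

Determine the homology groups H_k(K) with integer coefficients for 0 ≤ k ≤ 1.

H_0 ≅ Z,  H_1 ≅ Z^4.

We work with the vertex ordering a < b < c < d < e < f < g < h < i. The simplices of K, each written with vertices in increasing order, are:

  0-simplices (9): a, b, c, d, e, f, g, h, i
  1-simplices (12): ac, ad, bc, bf, cd, ce, cf, cg, ch, ci, ei, gh

so the chain groups are C_0 ≅ Z^9, C_1 ≅ Z^12.

Boundary ∂_1: C_1 → C_0 maps an edge to its endpoints' difference, ∂[p,q] = q − p. For instance
  ∂cf = f − c.
The 9×12 boundary matrix has rank 8 and Smith normal form diag(1,1,1,1,1,1,1,1).

Now H_k = ker ∂_k / im ∂_{k+1}, so:

  H_0: rank C_0 − rank ∂_1 = 9 − 8 = 1, and the invariant factors of ∂_1 are all 1, so H_0 = Z.
  H_1: rank ker ∂_1 − rank ∂_2 = (12 − 8) − 0 = 4, and there is no ∂_2, so H_1 = Z^4.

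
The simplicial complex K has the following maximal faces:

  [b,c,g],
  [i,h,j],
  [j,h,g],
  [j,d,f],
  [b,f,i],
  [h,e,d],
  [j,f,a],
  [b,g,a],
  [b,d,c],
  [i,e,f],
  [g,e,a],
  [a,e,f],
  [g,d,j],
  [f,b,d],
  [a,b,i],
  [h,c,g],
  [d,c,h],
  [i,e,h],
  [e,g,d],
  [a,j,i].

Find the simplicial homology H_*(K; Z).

H_0 ≅ Z,  H_1 ≅ Z ⊕ Z/2Z,  H_2 = 0.

Fix the vertex order a < b < c < d < e < f < g < h < i < j and write every simplex with vertices in increasing order. Then dim K = 2 and the simplices of K are:

  0-simplices (10): a, b, c, d, e, f, g, h, i, j
  1-simplices (30): ab, ae, af, ag, ai, aj, bc, bd, bf, bg, bi, cd, cg, ch, de, df, dg, dh, dj, ef, eg, eh, ei, fi, fj, gh, gj, hi, hj, ij
  2-simplices (20): abg, abi, aef, aeg, afj, aij, bcd, bcg, bdf, bfi, cdh, cgh, deg, deh, dfj, dgj, efi, ehi, ghj, hij

so the chain groups are C_0 ≅ Z^10, C_1 ≅ Z^30, C_2 ≅ Z^20.

Boundary ∂_1: C_1 → C_0 maps an edge to its endpoints' difference, ∂[p,q] = q − p.
As a 10×30 matrix over Z this has rank 9, with invariant factors (1,1,1,1,1,1,1,1,1).

∂_2: C_2 → C_1 sends each 2-simplex [p,q,r] to [q,r] − [p,r] + [p,q]. For instance
  ∂dgj = gj − dj + dg,
  ∂ghj = hj − gj + gh.
The 30×20 boundary matrix has rank 20 and Smith normal form diag(1,1,1,1,1,1,1,1,1,1,1,1,1,1,1,1,1,1,1,2).

From H_k ≅ ker(∂_k) / im(∂_{k+1}) we obtain:

  H_0: rank C_0 − rank ∂_1 = 10 − 9 = 1, and the invariant factors of ∂_1 are all 1, so H_0 = Z.
  H_1: rank ker ∂_1 − rank ∂_2 = (30 − 9) − 20 = 1, and ∂_2 has invariant factor 2 > 1, so H_1 = Z ⊕ Z/2Z.
  H_2: rank ker ∂_2 − rank ∂_3 = (20 − 20) − 0 = 0, and there is no ∂_3, so H_2 = 0.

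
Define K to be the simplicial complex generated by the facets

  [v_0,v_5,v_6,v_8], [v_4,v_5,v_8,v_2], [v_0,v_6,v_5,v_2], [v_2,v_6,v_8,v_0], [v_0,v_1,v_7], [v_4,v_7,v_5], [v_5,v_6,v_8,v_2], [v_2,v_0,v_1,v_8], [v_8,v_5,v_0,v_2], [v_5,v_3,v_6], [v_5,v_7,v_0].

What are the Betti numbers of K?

b_0 = 1, b_1 = 0, b_2 = 0, b_3 = 1.

Take the total order v_0 < v_1 < v_2 < v_3 < v_4 < v_5 < v_6 < v_7 < v_8 on the vertex set. Then K (dimension 3) consists of the simplices:

  0-simplices (9): [v_0], [v_1], [v_2], [v_3], [v_4], [v_5], [v_6], [v_7], [v_8]
  1-simplices (22): (22 of them)
  2-simplices (20): (20 of them)
  3-simplices (7): [v_0,v_1,v_2,v_8], [v_0,v_2,v_5,v_6], [v_0,v_2,v_5,v_8], [v_0,v_2,v_6,v_8], [v_0,v_5,v_6,v_8], [v_2,v_4,v_5,v_8], [v_2,v_5,v_6,v_8]

giving chain groups C_0 ≅ Z^9, C_1 ≅ Z^22, C_2 ≅ Z^20, C_3 ≅ Z^7.

The boundary map ∂_1: C_1 → C_0 maps an edge to its endpoints' difference, ∂[p,q] = q − p. For instance
  ∂[v_0,v_8] = [v_8] − [v_0].
This gives a 9×22 integer matrix of rank 8; reducing to Smith normal form yields diagonal entries (1,1,1,1,1,1,1,1).

The boundary map ∂_2: C_2 → C_1 acts by ∂[p,q,r] = [q,r] − [p,r] + [p,q]. For instance
  ∂[v_1,v_2,v_8] = [v_2,v_8] − [v_1,v_8] + [v_1,v_2],
  ∂[v_2,v_4,v_5] = [v_4,v_5] − [v_2,v_5] + [v_2,v_4].
As a 22×20 matrix over Z this has rank 14, with invariant factors (1,1,1,1,1,1,1,1,1,1,1,1,1,1).

∂_3: C_3 → C_2 sends each 3-simplex σ to the alternating sum Σ_i (−1)^i (σ with its i-th vertex removed). For instance
  ∂[v_0,v_2,v_5,v_8] = [v_2,v_5,v_8] − [v_0,v_5,v_8] + [v_0,v_2,v_8] − [v_0,v_2,v_5],
  ∂[v_0,v_2,v_5,v_6] = [v_2,v_5,v_6] − [v_0,v_5,v_6] + [v_0,v_2,v_6] − [v_0,v_2,v_5].
The 20×7 boundary matrix has rank 6 and Smith normal form diag(1,1,1,1,1,1).

Now H_k = ker ∂_k / im ∂_{k+1}, so:

  H_0: rank C_0 − rank ∂_1 = 9 − 8 = 1, and the invariant factors of ∂_1 are all 1, so H_0 = Z.
  H_1: rank ker ∂_1 − rank ∂_2 = (22 − 8) − 14 = 0, and the invariant factors of ∂_2 are all 1, so H_1 = 0.
  H_2: rank ker ∂_2 − rank ∂_3 = (20 − 14) − 6 = 0, and the invariant factors of ∂_3 are all 1, so H_2 = 0.
  H_3: rank ker ∂_3 − rank ∂_4 = (7 − 6) − 0 = 1, and there is no ∂_4, so H_3 = Z.

Hence the Betti numbers are b_0 = 1, b_1 = 0, b_2 = 0, b_3 = 1.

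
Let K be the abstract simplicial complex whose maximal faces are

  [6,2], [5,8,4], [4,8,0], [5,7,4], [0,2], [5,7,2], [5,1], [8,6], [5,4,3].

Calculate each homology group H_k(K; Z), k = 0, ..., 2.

We work with the vertex ordering 0 < 1 < 2 < 3 < 4 < 5 < 6 < 7 < 8. The simplices of K, each written with vertices in increasing order, are:

  0-simplices (9): [0], [1], [2], [3], [4], [5], [6], [7], [8]
  1-simplices (15): [0,2], [0,4], [0,8], [1,5], [2,5], [2,6], [2,7], [3,4], [3,5], [4,5], [4,7], [4,8], [5,7], [5,8], [6,8]
  2-simplices (5): [0,4,8], [2,5,7], [3,4,5], [4,5,7], [4,5,8]

giving chain groups C_0 ≅ Z^9, C_1 ≅ Z^15, C_2 ≅ Z^5.

∂_1: C_1 → C_0 is given by ∂[p,q] = [q] − [p].
As a 9×15 matrix over Z this has rank 8, with invariant factors (1,1,1,1,1,1,1,1).

The boundary map ∂_2: C_2 → C_1 maps a triangle to the signed sum of its edges. For instance
  ∂[4,5,7] = [5,7] − [4,7] + [4,5],
  ∂[3,4,5] = [4,5] − [3,5] + [3,4].
As a 15×5 matrix over Z this has rank 5, with invariant factors (1,1,1,1,1).

Reading off H_k = ker ∂_k / im ∂_{k+1}:

  H_0: rank C_0 − rank ∂_1 = 9 − 8 = 1, and the invariant factors of ∂_1 are all 1, so H_0 = Z.
  H_1: rank ker ∂_1 − rank ∂_2 = (15 − 8) − 5 = 2, and the invariant factors of ∂_2 are all 1, so H_1 = Z^2.
  H_2: rank ker ∂_2 − rank ∂_3 = (5 − 5) − 0 = 0, and there is no ∂_3, so H_2 = 0.

H_0 ≅ Z,  H_1 ≅ Z^2,  H_2 = 0.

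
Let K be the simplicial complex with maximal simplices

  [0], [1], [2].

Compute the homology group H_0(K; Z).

H_0 ≅ Z^3.

We work with the vertex ordering 0 < 1 < 2. The simplices of K, each written with vertices in increasing order, are:

  0-simplices (3): [0], [1], [2]

giving chain groups C_0 ≅ Z^3.

Reading off H_k = ker ∂_k / im ∂_{k+1}:

  H_0: rank C_0 − rank ∂_1 = 3 − 0 = 3, and there is no ∂_1, so H_0 ≅ Z^3.

(K is a triangulation of a set of 3 points.)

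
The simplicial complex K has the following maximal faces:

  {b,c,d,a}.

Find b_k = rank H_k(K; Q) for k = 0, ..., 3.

b_0 = 1, b_1 = 0, b_2 = 0, b_3 = 0.

Order the vertices as a < b < c < d. Listing each simplex with vertices in this order, K has dimension 3 with simplices:

  0-simplices (4): a, b, c, d
  1-simplices (6): ab, ac, ad, bc, bd, cd
  2-simplices (4): abc, abd, acd, bcd
  3-simplices (1): abcd

Hence C_0 ≅ Z^4, C_1 ≅ Z^6, C_2 ≅ Z^4, C_3 ≅ Z^1.

The boundary map ∂_1: C_1 → C_0 is given by ∂[p,q] = [q] − [p]. For instance
  ∂cd = d − c.
The 4×6 boundary matrix has rank 3 and Smith normal form diag(1,1,1).

Boundary ∂_2: C_2 → C_1 maps a triangle to the signed sum of its edges. For instance
  ∂bcd = cd − bd + bc,
  ∂acd = cd − ad + ac.
The resulting 6×4 matrix has rank 3, and its Smith normal form has invariant factors (1,1,1).

The boundary map ∂_3: C_3 → C_2 sends each 3-simplex σ to the alternating sum Σ_i (−1)^i (σ with its i-th vertex removed). For instance
  ∂abcd = bcd − acd + abd − abc.
The resulting 4×1 matrix has rank 1, and its Smith normal form has invariant factors (1).

Computing H_k = (kernel of ∂_k) / (image of ∂_{k+1}):

  H_0: rank C_0 − rank ∂_1 = 4 − 3 = 1, and the invariant factors of ∂_1 are all 1, so H_0 ≅ Z.
  H_1: rank ker ∂_1 − rank ∂_2 = (6 − 3) − 3 = 0, and the invariant factors of ∂_2 are all 1, so H_1 ≅ 0.
  H_2: rank ker ∂_2 − rank ∂_3 = (4 − 3) − 1 = 0, and the invariant factors of ∂_3 are all 1, so H_2 ≅ 0.
  H_3: rank ker ∂_3 − rank ∂_4 = (1 − 1) − 0 = 0, and there is no ∂_4, so H_3 ≅ 0.

Hence the Betti numbers are b_0 = 1, b_1 = 0, b_2 = 0, b_3 = 0.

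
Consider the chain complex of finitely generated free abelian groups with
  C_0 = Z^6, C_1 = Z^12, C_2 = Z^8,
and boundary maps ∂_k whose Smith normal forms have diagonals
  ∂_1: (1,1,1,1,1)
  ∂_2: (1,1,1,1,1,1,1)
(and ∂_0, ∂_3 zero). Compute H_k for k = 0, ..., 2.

H_0: b_0 = 6 − 0 − 5 = 1; torsion from ∂_1 factors > 1: none. So H_0 ≅ Z.
H_1: b_1 = 12 − 5 − 7 = 0; torsion from ∂_2 factors > 1: none. So H_1 ≅ 0.
H_2: b_2 = 8 − 7 − 0 = 1; torsion from ∂_3 factors > 1: none. So H_2 ≅ Z.

H_0 ≅ Z,  H_1 = 0,  H_2 ≅ Z.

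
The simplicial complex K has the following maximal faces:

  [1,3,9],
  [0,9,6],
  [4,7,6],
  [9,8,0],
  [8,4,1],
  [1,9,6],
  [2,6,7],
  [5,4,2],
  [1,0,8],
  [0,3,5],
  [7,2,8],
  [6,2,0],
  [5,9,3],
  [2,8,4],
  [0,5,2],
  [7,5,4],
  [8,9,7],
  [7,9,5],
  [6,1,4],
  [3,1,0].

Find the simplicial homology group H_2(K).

H_2 = 0.

Fix the vertex order 0 < 1 < 2 < 3 < 4 < 5 < 6 < 7 < 8 < 9 and write every simplex with vertices in increasing order. Then dim K = 2 and the simplices of K are:

  0-simplices (10): [0], [1], [2], [3], [4], [5], [6], [7], [8], [9]
  1-simplices (30): (30 of them)
  2-simplices (20): (20 of them)

giving chain groups C_0 ≅ Z^10, C_1 ≅ Z^30, C_2 ≅ Z^20.

∂_1: C_1 → C_0 sends each edge [p,q] (with p < q) to q − p. For instance
  ∂[5,9] = [9] − [5].
This gives a 10×30 integer matrix of rank 9; reducing to Smith normal form yields diagonal entries (1,1,1,1,1,1,1,1,1).

∂_2: C_2 → C_1 sends each 2-simplex [p,q,r] to [q,r] − [p,r] + [p,q]. For instance
  ∂[4,6,7] = [6,7] − [4,7] + [4,6],
  ∂[0,2,5] = [2,5] − [0,5] + [0,2].
This gives a 30×20 integer matrix of rank 20; reducing to Smith normal form yields diagonal entries (1,1,1,1,1,1,1,1,1,1,1,1,1,1,1,1,1,1,1,2).

Reading off H_k = ker ∂_k / im ∂_{k+1}:

  H_2: rank ker ∂_2 − rank ∂_3 = (20 − 20) − 0 = 0, and there is no ∂_3, so H_2 ≅ 0.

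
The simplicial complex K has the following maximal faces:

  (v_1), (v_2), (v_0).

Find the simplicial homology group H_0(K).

H_0 = Z^3.

K has 3 vertices.
rank ∂_0 = 0, rank ∂_1 = 0 ⇒ b_0 = 3 − 0 − 0 = 3. So H_0 = Z^3.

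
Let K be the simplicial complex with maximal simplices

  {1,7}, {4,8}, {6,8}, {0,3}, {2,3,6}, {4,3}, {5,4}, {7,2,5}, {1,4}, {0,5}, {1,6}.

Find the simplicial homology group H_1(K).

Order the vertices as 0 < 1 < 2 < 3 < 4 < 5 < 6 < 7 < 8. Listing each simplex with vertices in this order, K has dimension 2 with simplices:

  0-simplices (9): [0], [1], [2], [3], [4], [5], [6], [7], [8]
  1-simplices (15): [0,3], [0,5], [1,4], [1,6], [1,7], [2,3], [2,5], [2,6], [2,7], [3,4], [3,6], [4,5], [4,8], [5,7], [6,8]
  2-simplices (2): [2,3,6], [2,5,7]

Hence C_0 ≅ Z^9, C_1 ≅ Z^15, C_2 ≅ Z^2.

∂_1: C_1 → C_0 maps an edge to its endpoints' difference, ∂[p,q] = q − p. For instance
  ∂[1,4] = [4] − [1].
The 9×15 boundary matrix has rank 8 and Smith normal form diag(1,1,1,1,1,1,1,1).

Boundary ∂_2: C_2 → C_1 maps a triangle to the signed sum of its edges. For instance
  ∂[2,5,7] = [5,7] − [2,7] + [2,5],
  ∂[2,3,6] = [3,6] − [2,6] + [2,3].
As a 15×2 matrix over Z this has rank 2, with invariant factors (1,1).

From H_k ≅ ker(∂_k) / im(∂_{k+1}) we obtain:

  H_1: rank ker ∂_1 − rank ∂_2 = (15 − 8) − 2 = 5, and the invariant factors of ∂_2 are all 1, so H_1 ≅ Z^5.

H_1 ≅ Z^5.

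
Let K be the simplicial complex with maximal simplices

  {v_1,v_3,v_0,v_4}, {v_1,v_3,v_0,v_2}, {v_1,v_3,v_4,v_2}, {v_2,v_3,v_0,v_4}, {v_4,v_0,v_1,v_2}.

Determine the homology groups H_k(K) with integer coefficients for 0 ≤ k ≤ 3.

H_0 = Z,  H_1 = 0,  H_2 = 0,  H_3 = Z.

We work with the vertex ordering v_0 < v_1 < v_2 < v_3 < v_4. The simplices of K, each written with vertices in increasing order, are:

  0-simplices (5): [v_0], [v_1], [v_2], [v_3], [v_4]
  1-simplices (10): [v_0,v_1], [v_0,v_2], [v_0,v_3], [v_0,v_4], [v_1,v_2], [v_1,v_3], [v_1,v_4], [v_2,v_3], [v_2,v_4], [v_3,v_4]
  2-simplices (10): [v_0,v_1,v_2], [v_0,v_1,v_3], [v_0,v_1,v_4], [v_0,v_2,v_3], [v_0,v_2,v_4], [v_0,v_3,v_4], [v_1,v_2,v_3], [v_1,v_2,v_4], [v_1,v_3,v_4], [v_2,v_3,v_4]
  3-simplices (5): [v_0,v_1,v_2,v_3], [v_0,v_1,v_2,v_4], [v_0,v_1,v_3,v_4], [v_0,v_2,v_3,v_4], [v_1,v_2,v_3,v_4]

so the chain groups are C_0 ≅ Z^5, C_1 ≅ Z^10, C_2 ≅ Z^10, C_3 ≅ Z^5.

The boundary map ∂_1: C_1 → C_0 maps an edge to its endpoints' difference, ∂[p,q] = q − p. For instance
  ∂[v_2,v_3] = [v_3] − [v_2].
The resulting 5×10 matrix has rank 4, and its Smith normal form has invariant factors (1,1,1,1).

The boundary map ∂_2: C_2 → C_1 maps a triangle to the signed sum of its edges. For instance
  ∂[v_0,v_1,v_4] = [v_1,v_4] − [v_0,v_4] + [v_0,v_1],
  ∂[v_2,v_3,v_4] = [v_3,v_4] − [v_2,v_4] + [v_2,v_3].
As a 10×10 matrix over Z this has rank 6, with invariant factors (1,1,1,1,1,1).

Boundary ∂_3: C_3 → C_2 sends each 3-simplex σ to the alternating sum Σ_i (−1)^i (σ with its i-th vertex removed). For instance
  ∂[v_0,v_2,v_3,v_4] = [v_2,v_3,v_4] − [v_0,v_3,v_4] + [v_0,v_2,v_4] − [v_0,v_2,v_3],
  ∂[v_1,v_2,v_3,v_4] = [v_2,v_3,v_4] − [v_1,v_3,v_4] + [v_1,v_2,v_4] − [v_1,v_2,v_3].
This gives a 10×5 integer matrix of rank 4; reducing to Smith normal form yields diagonal entries (1,1,1,1).

Computing H_k = (kernel of ∂_k) / (image of ∂_{k+1}):

  H_0: rank C_0 − rank ∂_1 = 5 − 4 = 1, and the invariant factors of ∂_1 are all 1, so H_0 = Z.
  H_1: rank ker ∂_1 − rank ∂_2 = (10 − 4) − 6 = 0, and the invariant factors of ∂_2 are all 1, so H_1 = 0.
  H_2: rank ker ∂_2 − rank ∂_3 = (10 − 6) − 4 = 0, and the invariant factors of ∂_3 are all 1, so H_2 = 0.
  H_3: rank ker ∂_3 − rank ∂_4 = (5 − 4) − 0 = 1, and there is no ∂_4, so H_3 = Z.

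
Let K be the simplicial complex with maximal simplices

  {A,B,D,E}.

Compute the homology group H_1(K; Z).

H_1 = 0.

Order the vertices as A < B < D < E. Listing each simplex with vertices in this order, K has dimension 3 with simplices:

  0-simplices (4): A, B, D, E
  1-simplices (6): AB, AD, AE, BD, BE, DE
  2-simplices (4): ABD, ABE, ADE, BDE
  3-simplices (1): ABDE

so the chain groups are C_0 ≅ Z^4, C_1 ≅ Z^6, C_2 ≅ Z^4, C_3 ≅ Z^1.

Boundary ∂_1: C_1 → C_0 sends each edge [p,q] (with p < q) to q − p. For instance
  ∂BD = D − B.
The resulting 4×6 matrix has rank 3, and its Smith normal form has invariant factors (1,1,1).

The boundary map ∂_2: C_2 → C_1 sends each 2-simplex [p,q,r] to [q,r] − [p,r] + [p,q]. For instance
  ∂BDE = DE − BE + BD,
  ∂ADE = DE − AE + AD.
This gives a 6×4 integer matrix of rank 3; reducing to Smith normal form yields diagonal entries (1,1,1).

The boundary map ∂_3: C_3 → C_2 sends each 3-simplex σ to the alternating sum Σ_i (−1)^i (σ with its i-th vertex removed). For instance
  ∂ABDE = BDE − ADE + ABE − ABD.
The 4×1 boundary matrix has rank 1 and Smith normal form diag(1).

Reading off H_k = ker ∂_k / im ∂_{k+1}:

  H_1: rank ker ∂_1 − rank ∂_2 = (6 − 3) − 3 = 0, and the invariant factors of ∂_2 are all 1, so H_1 ≅ 0.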